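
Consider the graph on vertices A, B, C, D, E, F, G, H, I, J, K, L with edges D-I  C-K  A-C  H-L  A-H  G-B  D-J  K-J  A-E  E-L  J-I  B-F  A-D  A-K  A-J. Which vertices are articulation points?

Removing A increases the component count from 2 to 3, so A is a cut vertex.
Removing B increases the component count from 2 to 3, so B is a cut vertex.
By contrast removing J leaves 2 components; it is not a cut vertex. No other vertex is a cut vertex either.

A, B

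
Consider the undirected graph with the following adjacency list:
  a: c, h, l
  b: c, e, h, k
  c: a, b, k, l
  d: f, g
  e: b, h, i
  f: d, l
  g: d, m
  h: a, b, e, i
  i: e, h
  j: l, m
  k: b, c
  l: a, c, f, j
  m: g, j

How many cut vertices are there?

Removing l increases the component count from 1 to 2, so l is a cut vertex.
By contrast removing j leaves 1 component; it is not a cut vertex. No other vertex is a cut vertex either.

1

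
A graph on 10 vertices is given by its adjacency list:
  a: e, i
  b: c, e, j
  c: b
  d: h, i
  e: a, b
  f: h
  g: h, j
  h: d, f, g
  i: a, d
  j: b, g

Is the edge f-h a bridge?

Yes

Removing f-h leaves no path between f and h: the component count goes from 1 to 2. So it is a bridge.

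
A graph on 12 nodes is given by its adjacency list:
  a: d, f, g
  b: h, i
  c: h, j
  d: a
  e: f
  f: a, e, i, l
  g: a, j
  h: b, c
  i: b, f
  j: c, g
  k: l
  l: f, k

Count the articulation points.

Removing a increases the component count from 1 to 2, so a is a cut vertex.
Removing f increases the component count from 1 to 3, so f is a cut vertex.
Removing l increases the component count from 1 to 2, so l is a cut vertex.
By contrast removing b leaves 1 component; it is not a cut vertex. No other vertex is a cut vertex either.

3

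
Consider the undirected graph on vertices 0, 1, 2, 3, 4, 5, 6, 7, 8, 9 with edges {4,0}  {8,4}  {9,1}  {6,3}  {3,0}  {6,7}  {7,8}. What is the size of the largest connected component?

6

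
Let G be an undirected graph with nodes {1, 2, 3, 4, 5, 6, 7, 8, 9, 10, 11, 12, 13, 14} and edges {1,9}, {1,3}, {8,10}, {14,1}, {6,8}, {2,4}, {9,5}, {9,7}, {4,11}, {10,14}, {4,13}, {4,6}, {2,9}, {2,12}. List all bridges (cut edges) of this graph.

1-3, 11-4, 12-2, 13-4, 5-9, 7-9

The edges on the cycle 2-4-6-8-10-14-1-9-2 are not bridges since each lies on that cycle.
But removing 7—9 disconnects 7 from 9; removing 3—1 disconnects 3 from 1; removing 5—9 disconnects 5 from 9; removing 11—4 disconnects 11 from 4 — these are bridges.
In total 6 edges are bridges.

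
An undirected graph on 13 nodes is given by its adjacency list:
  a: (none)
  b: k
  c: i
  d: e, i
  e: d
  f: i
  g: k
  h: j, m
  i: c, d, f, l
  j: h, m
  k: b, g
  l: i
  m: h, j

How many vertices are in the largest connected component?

a is isolated — a component by itself.
Starting from h we can reach h, j, m. That is one component of size 3.
Starting from b we can reach b, g, k. That is one component of size 3.
Starting from c we can reach c, d, e, f, i, l. That is one component of size 6.
The largest has 6 vertices.

6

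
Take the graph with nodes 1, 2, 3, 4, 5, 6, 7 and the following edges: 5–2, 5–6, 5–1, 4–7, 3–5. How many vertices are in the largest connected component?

5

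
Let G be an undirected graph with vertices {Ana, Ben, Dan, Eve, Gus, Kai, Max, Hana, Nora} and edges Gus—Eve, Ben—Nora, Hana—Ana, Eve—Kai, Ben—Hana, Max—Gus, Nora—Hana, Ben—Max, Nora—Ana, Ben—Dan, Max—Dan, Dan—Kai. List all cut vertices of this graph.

Removing Ben increases the component count from 1 to 2, so Ben is a cut vertex.
By contrast removing Nora leaves 1 component; it is not a cut vertex. No other vertex is a cut vertex either.

Ben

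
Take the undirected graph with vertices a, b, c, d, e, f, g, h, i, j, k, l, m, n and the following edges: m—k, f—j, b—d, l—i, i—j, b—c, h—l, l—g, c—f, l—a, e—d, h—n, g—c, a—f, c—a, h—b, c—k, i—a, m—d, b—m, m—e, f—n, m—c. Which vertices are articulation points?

none

Removing j, for instance, still leaves 1 component. No single vertex removal increases the component count — the graph has no articulation points.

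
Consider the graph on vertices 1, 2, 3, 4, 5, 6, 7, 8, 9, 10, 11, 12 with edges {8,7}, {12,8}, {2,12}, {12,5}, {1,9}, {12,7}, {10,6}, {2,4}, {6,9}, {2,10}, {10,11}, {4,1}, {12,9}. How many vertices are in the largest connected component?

3 is isolated — a component by itself.
Starting from 1 we can reach 1, 2, 4, 5, 6, 7, 8, 9, 10, 11, 12. That is one component of size 11.
The largest has 11 vertices.

11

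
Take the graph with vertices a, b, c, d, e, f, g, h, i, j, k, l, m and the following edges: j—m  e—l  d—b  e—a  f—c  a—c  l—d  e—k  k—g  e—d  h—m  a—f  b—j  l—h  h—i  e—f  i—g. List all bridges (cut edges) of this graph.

none

The edges on the cycle e-a-c-f-e are not bridges since each lies on that cycle.
Every edge lies on some cycle, so there are no bridges.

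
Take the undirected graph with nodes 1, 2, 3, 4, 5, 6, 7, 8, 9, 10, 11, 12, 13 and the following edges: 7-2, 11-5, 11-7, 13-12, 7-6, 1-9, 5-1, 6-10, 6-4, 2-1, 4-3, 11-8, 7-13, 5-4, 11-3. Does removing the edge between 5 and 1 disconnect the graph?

After removing 5-1, the path 5-11-7-2-1 still connects them, so the edge is not a bridge.

No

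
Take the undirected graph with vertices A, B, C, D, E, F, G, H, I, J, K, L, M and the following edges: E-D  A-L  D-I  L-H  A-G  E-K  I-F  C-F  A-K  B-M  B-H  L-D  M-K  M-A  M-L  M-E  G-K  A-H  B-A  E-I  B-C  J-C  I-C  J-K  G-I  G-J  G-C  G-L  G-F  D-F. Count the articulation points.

0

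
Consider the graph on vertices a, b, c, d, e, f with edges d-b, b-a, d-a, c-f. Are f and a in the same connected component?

No

The component containing f is {c, f}, and a is not in it.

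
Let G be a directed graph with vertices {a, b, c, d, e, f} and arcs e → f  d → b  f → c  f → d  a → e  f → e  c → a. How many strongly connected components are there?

{a, c, e, f} are all mutually reachable — one SCC of size 4.
{d} is an SCC by itself.
{b} is an SCC by itself.
That gives 3 strongly connected components.

3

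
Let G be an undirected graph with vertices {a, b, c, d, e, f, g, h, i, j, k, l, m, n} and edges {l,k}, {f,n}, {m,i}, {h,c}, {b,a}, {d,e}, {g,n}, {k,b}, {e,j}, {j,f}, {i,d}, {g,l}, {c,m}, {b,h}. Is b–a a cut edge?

Removing b–a leaves no path between b and a: the component count goes from 1 to 2. So it is a bridge.

Yes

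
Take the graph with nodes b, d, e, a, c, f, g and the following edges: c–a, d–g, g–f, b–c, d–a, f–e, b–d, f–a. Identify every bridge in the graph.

The edges on the cycle b-d-g-f-a-c-b are not bridges since each lies on that cycle.
But removing e–f disconnects e from f — this is a bridge.

e-f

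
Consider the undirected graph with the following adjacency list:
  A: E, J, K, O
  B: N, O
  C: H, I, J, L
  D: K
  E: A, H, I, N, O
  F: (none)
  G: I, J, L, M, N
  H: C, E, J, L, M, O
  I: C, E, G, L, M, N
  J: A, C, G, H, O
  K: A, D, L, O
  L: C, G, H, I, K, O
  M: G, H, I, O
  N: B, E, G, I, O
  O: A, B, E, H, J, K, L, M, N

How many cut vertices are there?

1

Removing K increases the component count from 2 to 3, so K is a cut vertex.
By contrast removing J leaves 2 components; it is not a cut vertex. No other vertex is a cut vertex either.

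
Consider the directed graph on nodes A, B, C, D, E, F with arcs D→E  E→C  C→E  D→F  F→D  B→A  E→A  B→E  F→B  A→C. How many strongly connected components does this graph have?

{A, C, E} are all mutually reachable — one SCC of size 3.
{D, F} are all mutually reachable — one SCC of size 2.
{B} is an SCC by itself.
That gives 3 strongly connected components.

3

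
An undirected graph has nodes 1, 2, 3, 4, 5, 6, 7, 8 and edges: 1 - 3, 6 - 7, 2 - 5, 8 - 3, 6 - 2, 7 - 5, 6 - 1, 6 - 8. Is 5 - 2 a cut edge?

After removing 5 - 2, the path 5-7-6-2 still connects them, so the edge is not a bridge.

No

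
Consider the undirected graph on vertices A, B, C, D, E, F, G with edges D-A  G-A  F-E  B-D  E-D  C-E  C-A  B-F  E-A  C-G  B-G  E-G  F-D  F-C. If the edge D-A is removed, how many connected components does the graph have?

D and A are still connected via D-E-A, so the component count stays at 1.

1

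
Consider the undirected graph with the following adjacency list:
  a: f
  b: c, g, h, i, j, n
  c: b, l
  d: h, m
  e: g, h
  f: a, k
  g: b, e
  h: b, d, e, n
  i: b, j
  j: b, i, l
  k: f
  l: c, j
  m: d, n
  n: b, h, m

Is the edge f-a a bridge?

Yes

Removing f-a leaves no path between f and a: the component count goes from 2 to 3. So it is a bridge.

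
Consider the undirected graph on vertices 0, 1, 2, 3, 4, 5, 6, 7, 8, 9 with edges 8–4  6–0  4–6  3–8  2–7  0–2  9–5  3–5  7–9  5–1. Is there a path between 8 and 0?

Yes

From 8 we can reach 0, 1, 2, 3, 4, 5, 6, 7, 8, 9, which includes 0.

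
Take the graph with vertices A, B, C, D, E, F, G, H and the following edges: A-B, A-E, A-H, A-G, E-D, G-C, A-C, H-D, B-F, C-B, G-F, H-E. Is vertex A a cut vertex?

Yes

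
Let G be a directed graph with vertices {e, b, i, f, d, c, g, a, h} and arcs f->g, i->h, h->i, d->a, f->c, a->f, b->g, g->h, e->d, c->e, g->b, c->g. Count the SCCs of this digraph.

3

{a, c, d, e, f} are all mutually reachable — one SCC of size 5.
{h, i} are all mutually reachable — one SCC of size 2.
{b, g} are all mutually reachable — one SCC of size 2.
That gives 3 strongly connected components.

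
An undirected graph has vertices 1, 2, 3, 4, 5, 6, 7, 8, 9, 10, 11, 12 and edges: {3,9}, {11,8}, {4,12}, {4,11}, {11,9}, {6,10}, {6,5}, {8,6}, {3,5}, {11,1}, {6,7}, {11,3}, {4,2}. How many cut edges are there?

6

The edges on the cycle 11-8-6-5-3-11 are not bridges since each lies on that cycle.
But removing 12 - 4 disconnects 12 from 4; removing 6 - 7 disconnects 6 from 7; removing 2 - 4 disconnects 2 from 4; removing 1 - 11 disconnects 1 from 11 — these are bridges.
In total 6 edges are bridges.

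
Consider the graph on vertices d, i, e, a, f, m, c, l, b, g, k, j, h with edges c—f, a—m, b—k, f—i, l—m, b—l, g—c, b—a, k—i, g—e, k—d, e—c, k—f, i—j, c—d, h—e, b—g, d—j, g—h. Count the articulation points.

1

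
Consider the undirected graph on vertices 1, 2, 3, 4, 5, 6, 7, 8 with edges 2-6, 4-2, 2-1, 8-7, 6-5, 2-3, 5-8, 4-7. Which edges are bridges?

The edges on the cycle 4-2-6-5-8-7-4 are not bridges since each lies on that cycle.
But removing 2-1 disconnects 2 from 1; removing 2-3 disconnects 2 from 3 — these are bridges.

1-2, 2-3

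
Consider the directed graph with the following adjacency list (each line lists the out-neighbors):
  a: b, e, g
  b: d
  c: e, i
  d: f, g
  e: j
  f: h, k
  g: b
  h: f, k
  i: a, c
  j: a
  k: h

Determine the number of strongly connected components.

4

{b, d, g} are all mutually reachable — one SCC of size 3.
{a, e, j} are all mutually reachable — one SCC of size 3.
{f, h, k} are all mutually reachable — one SCC of size 3.
{c, i} are all mutually reachable — one SCC of size 2.
That gives 4 strongly connected components.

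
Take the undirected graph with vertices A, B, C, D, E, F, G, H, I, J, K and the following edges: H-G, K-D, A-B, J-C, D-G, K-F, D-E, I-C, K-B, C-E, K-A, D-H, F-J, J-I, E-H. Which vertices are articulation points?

K

Removing K increases the component count from 1 to 2, so K is a cut vertex.
By contrast removing D leaves 1 component; it is not a cut vertex. No other vertex is a cut vertex either.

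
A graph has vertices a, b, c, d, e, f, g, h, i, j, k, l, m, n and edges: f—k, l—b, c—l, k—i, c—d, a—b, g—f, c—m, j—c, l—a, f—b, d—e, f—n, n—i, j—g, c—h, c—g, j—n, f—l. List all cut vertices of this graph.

c, d

Removing c increases the component count from 1 to 4, so c is a cut vertex.
Removing d increases the component count from 1 to 2, so d is a cut vertex.
By contrast removing b leaves 1 component; it is not a cut vertex. No other vertex is a cut vertex either.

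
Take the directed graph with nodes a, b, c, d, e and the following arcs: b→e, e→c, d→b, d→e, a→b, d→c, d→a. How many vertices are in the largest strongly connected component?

{e} is an SCC by itself.
{d} is an SCC by itself.
{b} is an SCC by itself.
{a} is an SCC by itself.
{c} is an SCC by itself.
The largest has 1 vertex.

1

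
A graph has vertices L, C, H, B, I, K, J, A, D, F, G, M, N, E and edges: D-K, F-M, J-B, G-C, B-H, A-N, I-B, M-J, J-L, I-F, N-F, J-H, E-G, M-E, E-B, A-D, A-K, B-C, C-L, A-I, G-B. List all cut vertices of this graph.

A

Removing A increases the component count from 1 to 2, so A is a cut vertex.
By contrast removing I leaves 1 component; it is not a cut vertex. No other vertex is a cut vertex either.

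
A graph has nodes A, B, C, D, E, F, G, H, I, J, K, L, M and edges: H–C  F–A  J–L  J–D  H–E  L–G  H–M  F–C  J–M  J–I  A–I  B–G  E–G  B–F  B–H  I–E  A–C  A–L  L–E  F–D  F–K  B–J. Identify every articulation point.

Removing F increases the component count from 1 to 2, so F is a cut vertex.
By contrast removing I leaves 1 component; it is not a cut vertex. No other vertex is a cut vertex either.

F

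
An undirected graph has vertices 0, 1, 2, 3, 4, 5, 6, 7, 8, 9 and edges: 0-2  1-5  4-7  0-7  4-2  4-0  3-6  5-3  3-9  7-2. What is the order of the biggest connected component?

5

8 is isolated — a component by itself.
Starting from 0 we can reach 0, 2, 4, 7. That is one component of size 4.
Starting from 1 we can reach 1, 3, 5, 6, 9. That is one component of size 5.
The largest has 5 vertices.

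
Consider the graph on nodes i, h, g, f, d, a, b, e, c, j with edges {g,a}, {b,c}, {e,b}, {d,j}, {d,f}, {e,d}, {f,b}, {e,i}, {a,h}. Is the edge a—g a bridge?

Yes

Removing a—g leaves no path between a and g: the component count goes from 2 to 3. So it is a bridge.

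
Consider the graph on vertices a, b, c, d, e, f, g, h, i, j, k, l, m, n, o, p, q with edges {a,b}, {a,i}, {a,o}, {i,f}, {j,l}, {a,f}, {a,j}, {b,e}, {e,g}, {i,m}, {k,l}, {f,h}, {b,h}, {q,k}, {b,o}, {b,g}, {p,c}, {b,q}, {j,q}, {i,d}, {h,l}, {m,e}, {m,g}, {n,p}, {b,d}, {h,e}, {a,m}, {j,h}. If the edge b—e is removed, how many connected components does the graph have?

b and e are still connected via b-h-e, so the component count stays at 2.

2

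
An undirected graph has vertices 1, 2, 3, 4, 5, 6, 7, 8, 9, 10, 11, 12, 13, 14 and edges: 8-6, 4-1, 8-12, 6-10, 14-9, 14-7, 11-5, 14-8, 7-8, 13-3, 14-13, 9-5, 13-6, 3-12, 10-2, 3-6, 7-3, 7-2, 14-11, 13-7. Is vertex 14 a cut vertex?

Deleting 14 raises the number of components from 2 to 3, so 14 is a cut vertex.

Yes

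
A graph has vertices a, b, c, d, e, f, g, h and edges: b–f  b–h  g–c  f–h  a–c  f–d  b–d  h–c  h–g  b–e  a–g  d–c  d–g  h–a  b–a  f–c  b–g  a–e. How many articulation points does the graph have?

Removing c, for instance, still leaves 1 component. No single vertex removal increases the component count — the graph has no articulation points.

0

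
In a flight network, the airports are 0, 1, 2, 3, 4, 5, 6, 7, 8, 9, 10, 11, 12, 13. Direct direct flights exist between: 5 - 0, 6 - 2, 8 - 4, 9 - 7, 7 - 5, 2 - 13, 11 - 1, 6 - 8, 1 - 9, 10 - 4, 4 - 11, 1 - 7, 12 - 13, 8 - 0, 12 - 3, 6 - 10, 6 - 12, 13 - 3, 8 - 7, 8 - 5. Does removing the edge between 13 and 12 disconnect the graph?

No

After removing 13 - 12, the path 13-3-12 still connects them, so the edge is not a bridge.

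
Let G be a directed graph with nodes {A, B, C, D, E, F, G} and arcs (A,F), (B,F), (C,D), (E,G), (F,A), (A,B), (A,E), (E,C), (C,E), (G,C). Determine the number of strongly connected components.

3

{A, B, F} are all mutually reachable — one SCC of size 3.
{C, E, G} are all mutually reachable — one SCC of size 3.
{D} is an SCC by itself.
That gives 3 strongly connected components.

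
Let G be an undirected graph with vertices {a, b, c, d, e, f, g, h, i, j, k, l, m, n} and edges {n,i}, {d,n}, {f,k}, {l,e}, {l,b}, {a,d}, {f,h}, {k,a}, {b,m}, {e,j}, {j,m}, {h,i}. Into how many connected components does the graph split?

4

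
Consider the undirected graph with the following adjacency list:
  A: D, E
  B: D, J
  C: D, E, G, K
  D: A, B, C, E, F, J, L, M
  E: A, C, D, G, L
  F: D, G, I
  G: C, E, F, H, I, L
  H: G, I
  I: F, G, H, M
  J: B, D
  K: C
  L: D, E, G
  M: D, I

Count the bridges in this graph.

The edges on the cycle D-B-J-D are not bridges since each lies on that cycle.
But removing K-C disconnects K from C — this is a bridge.

1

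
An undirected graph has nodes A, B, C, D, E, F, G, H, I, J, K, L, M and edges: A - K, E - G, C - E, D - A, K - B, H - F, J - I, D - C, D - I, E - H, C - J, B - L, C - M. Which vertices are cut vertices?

Removing A increases the component count from 1 to 2, so A is a cut vertex.
Removing B increases the component count from 1 to 2, so B is a cut vertex.
Removing C increases the component count from 1 to 3, so C is a cut vertex.
Likewise D, E, H, K are cut vertices.
By contrast removing F leaves 1 component; it is not a cut vertex. No other vertex is a cut vertex either.

A, B, C, D, E, H, K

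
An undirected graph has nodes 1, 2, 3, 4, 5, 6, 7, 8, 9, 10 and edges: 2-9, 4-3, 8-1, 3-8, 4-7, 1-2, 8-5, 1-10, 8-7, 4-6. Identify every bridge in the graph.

1-10, 1-2, 1-8, 2-9, 4-6, 5-8

The edges on the cycle 4-3-8-7-4 are not bridges since each lies on that cycle.
But removing 1-2 disconnects 1 from 2; removing 8-1 disconnects 8 from 1; removing 2-9 disconnects 2 from 9; removing 10-1 disconnects 10 from 1 — these are bridges.
In total 6 edges are bridges.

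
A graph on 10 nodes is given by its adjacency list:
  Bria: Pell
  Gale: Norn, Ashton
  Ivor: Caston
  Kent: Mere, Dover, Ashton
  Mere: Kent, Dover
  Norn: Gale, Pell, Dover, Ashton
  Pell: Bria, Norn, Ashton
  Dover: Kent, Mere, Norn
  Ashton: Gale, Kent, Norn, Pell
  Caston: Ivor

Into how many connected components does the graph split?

Starting from Ivor we can reach Ivor, Caston. That is one component of size 2.
Starting from Bria we can reach Bria, Gale, Kent, Mere, Norn, Pell, Dover, Ashton. That is one component of size 8.
Total: 2 components.

2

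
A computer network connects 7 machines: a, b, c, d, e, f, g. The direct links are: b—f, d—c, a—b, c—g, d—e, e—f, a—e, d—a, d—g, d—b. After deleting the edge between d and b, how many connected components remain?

1

d and b are still connected via d-a-b, so the component count stays at 1.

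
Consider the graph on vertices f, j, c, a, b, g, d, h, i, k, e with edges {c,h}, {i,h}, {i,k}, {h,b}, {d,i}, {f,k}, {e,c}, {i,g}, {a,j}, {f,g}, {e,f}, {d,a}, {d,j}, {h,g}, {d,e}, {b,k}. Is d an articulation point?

Deleting d raises the number of components from 1 to 2, so d is a cut vertex.

Yes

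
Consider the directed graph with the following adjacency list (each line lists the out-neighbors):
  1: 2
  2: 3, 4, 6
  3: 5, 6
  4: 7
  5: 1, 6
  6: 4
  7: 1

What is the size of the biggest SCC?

{1, 2, 3, 4, 5, 6, 7} are all mutually reachable — one SCC of size 7.
The largest has 7 vertices.

7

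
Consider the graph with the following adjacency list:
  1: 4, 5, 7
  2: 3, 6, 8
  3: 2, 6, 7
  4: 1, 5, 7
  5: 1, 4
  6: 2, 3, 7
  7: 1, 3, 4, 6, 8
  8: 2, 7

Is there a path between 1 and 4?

From 1 we can reach 1, 2, 3, 4, 5, 6, 7, 8, which includes 4.

Yes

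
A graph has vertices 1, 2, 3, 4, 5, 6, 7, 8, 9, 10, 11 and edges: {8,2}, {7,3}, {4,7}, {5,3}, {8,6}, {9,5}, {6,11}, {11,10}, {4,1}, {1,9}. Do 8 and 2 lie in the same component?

From 8 we can reach 2, 6, 8, 10, 11, which includes 2.

Yes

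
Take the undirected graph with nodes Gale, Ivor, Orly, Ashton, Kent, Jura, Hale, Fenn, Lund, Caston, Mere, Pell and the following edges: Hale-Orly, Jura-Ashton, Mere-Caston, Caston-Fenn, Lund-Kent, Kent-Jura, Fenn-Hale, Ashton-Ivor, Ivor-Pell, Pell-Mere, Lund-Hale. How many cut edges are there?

1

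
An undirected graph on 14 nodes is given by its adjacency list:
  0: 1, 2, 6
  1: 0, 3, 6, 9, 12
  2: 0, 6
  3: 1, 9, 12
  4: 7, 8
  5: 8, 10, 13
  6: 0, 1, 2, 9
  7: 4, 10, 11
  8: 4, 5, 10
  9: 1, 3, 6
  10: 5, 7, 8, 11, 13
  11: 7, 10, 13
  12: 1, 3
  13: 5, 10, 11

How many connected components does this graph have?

Starting from 0 we can reach 0, 1, 2, 3, 6, 9, 12. That is one component of size 7.
Starting from 4 we can reach 4, 5, 7, 8, 10, 11, 13. That is one component of size 7.
Total: 2 components.

2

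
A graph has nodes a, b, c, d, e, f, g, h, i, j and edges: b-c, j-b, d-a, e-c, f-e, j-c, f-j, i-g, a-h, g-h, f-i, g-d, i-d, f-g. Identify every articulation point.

f

Removing f increases the component count from 1 to 2, so f is a cut vertex.
By contrast removing b leaves 1 component; it is not a cut vertex. No other vertex is a cut vertex either.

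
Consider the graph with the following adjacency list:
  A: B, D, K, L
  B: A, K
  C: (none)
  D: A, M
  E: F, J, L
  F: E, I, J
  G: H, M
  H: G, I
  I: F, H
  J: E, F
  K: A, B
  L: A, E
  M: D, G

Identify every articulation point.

Removing A increases the component count from 2 to 3, so A is a cut vertex.
By contrast removing K leaves 2 components; it is not a cut vertex. No other vertex is a cut vertex either.

A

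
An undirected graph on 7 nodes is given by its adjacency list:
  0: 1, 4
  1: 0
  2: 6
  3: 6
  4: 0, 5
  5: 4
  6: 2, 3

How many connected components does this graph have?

Starting from 2 we can reach 2, 3, 6. That is one component of size 3.
Starting from 0 we can reach 0, 1, 4, 5. That is one component of size 4.
Total: 2 components.

2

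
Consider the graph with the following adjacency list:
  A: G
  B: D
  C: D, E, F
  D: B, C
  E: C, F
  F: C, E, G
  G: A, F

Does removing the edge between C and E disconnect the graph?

After removing C-E, the path C-F-E still connects them, so the edge is not a bridge.

No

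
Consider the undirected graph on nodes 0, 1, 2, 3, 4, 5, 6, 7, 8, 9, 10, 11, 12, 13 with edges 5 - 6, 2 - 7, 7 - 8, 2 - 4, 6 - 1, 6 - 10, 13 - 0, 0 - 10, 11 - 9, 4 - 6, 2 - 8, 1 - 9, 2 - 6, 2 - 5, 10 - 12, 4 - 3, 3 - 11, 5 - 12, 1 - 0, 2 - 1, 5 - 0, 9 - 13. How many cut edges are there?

The edges on the cycle 2-7-8-2 are not bridges since each lies on that cycle.
Every edge lies on some cycle, so there are no bridges.

0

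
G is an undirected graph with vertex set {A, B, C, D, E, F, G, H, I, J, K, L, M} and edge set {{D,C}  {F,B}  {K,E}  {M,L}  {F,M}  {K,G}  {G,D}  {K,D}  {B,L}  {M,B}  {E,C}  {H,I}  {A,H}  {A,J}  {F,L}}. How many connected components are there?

Starting from B we can reach B, F, L, M. That is one component of size 4.
Starting from A we can reach A, H, I, J. That is one component of size 4.
Starting from C we can reach C, D, E, G, K. That is one component of size 5.
Total: 3 components.

3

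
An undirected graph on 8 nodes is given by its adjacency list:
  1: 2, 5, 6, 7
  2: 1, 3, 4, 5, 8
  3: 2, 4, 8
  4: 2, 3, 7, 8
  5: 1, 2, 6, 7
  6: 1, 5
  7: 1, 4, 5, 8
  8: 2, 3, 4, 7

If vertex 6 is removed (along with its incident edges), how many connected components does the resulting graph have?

With 6 gone, the remaining components are: {1, 2, 3, 4, 5, 7, 8}.
That is 1 component.

1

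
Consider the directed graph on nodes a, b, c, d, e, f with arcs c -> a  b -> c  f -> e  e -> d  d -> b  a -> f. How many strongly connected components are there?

{a, b, c, d, e, f} are all mutually reachable — one SCC of size 6.
That gives 1 strongly connected component.

1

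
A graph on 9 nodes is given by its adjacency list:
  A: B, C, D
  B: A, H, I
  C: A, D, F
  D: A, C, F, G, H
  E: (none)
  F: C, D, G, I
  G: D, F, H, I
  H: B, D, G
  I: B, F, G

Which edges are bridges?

none

The edges on the cycle F-C-A-B-I-F are not bridges since each lies on that cycle.
Every edge lies on some cycle, so there are no bridges.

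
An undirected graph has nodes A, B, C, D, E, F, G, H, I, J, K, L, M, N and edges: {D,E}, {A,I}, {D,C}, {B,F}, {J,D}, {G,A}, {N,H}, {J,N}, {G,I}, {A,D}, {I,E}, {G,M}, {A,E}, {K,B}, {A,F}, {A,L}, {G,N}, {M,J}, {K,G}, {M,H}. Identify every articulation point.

Removing A increases the component count from 1 to 2, so A is a cut vertex.
Removing D increases the component count from 1 to 2, so D is a cut vertex.
By contrast removing G leaves 1 component; it is not a cut vertex. No other vertex is a cut vertex either.

A, D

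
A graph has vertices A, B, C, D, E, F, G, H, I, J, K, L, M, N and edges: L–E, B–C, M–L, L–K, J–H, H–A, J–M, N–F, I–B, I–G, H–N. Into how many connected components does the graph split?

D is isolated — a component by itself.
Starting from B we can reach B, C, G, I. That is one component of size 4.
Starting from A we can reach A, E, F, H, J, K, L, M, N. That is one component of size 9.
Total: 3 components.

3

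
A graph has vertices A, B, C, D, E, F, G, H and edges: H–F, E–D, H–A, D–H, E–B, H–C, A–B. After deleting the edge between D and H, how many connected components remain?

D and H are still connected via D-E-B-A-H, so the component count stays at 2.

2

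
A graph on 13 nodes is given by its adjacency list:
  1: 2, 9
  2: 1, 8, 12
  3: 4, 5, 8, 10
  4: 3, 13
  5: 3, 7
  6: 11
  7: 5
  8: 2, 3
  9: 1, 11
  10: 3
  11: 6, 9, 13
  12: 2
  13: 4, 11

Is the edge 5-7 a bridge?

Yes

Removing 5-7 leaves no path between 5 and 7: the component count goes from 1 to 2. So it is a bridge.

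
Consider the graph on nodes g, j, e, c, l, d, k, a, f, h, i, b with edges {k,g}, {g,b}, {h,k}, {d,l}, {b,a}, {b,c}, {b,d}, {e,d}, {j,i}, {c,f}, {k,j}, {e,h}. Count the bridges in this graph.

6

The edges on the cycle e-h-k-g-b-d-e are not bridges since each lies on that cycle.
But removing i - j disconnects i from j; removing c - f disconnects c from f; removing k - j disconnects k from j; removing l - d disconnects l from d — these are bridges.
In total 6 edges are bridges.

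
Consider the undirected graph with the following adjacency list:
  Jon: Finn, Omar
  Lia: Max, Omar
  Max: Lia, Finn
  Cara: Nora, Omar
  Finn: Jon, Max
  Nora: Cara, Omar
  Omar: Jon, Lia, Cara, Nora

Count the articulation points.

1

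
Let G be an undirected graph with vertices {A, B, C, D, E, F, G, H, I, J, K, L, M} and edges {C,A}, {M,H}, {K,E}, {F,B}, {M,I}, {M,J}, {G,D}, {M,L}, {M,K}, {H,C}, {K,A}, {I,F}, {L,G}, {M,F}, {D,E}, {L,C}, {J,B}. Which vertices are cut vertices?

M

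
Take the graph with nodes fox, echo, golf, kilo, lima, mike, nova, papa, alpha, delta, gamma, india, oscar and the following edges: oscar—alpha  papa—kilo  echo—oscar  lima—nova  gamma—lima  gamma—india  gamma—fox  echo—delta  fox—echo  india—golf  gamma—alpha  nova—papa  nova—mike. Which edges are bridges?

The edges on the cycle gamma-fox-echo-oscar-alpha-gamma are not bridges since each lies on that cycle.
But removing golf—india disconnects golf from india; removing echo—delta disconnects echo from delta; removing gamma—lima disconnects gamma from lima; removing lima—nova disconnects lima from nova — these are bridges.
In total 8 edges are bridges.

delta-echo, gamma-india, gamma-lima, golf-india, kilo-papa, lima-nova, mike-nova, nova-papa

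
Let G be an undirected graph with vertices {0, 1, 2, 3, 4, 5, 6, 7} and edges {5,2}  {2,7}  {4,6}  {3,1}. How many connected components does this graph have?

4

0 is isolated — a component by itself.
Starting from 4 we can reach 4, 6. That is one component of size 2.
Starting from 1 we can reach 1, 3. That is one component of size 2.
Starting from 2 we can reach 2, 5, 7. That is one component of size 3.
Total: 4 components.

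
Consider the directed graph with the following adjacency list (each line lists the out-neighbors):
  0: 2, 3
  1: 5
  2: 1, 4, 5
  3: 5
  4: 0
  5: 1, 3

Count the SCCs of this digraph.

2

{0, 2, 4} are all mutually reachable — one SCC of size 3.
{1, 3, 5} are all mutually reachable — one SCC of size 3.
That gives 2 strongly connected components.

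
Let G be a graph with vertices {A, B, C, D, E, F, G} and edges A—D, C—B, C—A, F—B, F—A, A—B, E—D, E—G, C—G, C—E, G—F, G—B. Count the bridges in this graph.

0

The edges on the cycle E-G-F-A-D-E are not bridges since each lies on that cycle.
Every edge lies on some cycle, so there are no bridges.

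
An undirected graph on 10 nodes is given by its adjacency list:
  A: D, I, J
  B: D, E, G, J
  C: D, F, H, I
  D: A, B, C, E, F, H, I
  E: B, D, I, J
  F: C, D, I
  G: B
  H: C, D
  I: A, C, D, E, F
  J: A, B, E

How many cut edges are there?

1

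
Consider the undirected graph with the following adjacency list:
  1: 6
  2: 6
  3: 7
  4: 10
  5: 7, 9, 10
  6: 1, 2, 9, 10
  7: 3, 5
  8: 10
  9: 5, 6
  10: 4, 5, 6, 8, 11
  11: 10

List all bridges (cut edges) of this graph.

The edges on the cycle 6-10-5-9-6 are not bridges since each lies on that cycle.
But removing 10-8 disconnects 10 from 8; removing 10-4 disconnects 10 from 4; removing 6-1 disconnects 6 from 1; removing 5-7 disconnects 5 from 7 — these are bridges.
In total 7 edges are bridges.

1-6, 10-11, 10-4, 10-8, 2-6, 3-7, 5-7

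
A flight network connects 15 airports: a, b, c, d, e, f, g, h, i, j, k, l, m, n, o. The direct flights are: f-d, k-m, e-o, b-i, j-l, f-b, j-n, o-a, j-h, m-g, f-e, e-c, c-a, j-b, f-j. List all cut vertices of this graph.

Removing b increases the component count from 2 to 3, so b is a cut vertex.
Removing e increases the component count from 2 to 3, so e is a cut vertex.
Removing f increases the component count from 2 to 4, so f is a cut vertex.
Likewise j, m are cut vertices.
By contrast removing a leaves 2 components; it is not a cut vertex. No other vertex is a cut vertex either.

b, e, f, j, m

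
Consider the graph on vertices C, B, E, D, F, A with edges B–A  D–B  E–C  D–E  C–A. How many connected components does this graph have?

2

F is isolated — a component by itself.
Starting from A we can reach A, B, C, D, E. That is one component of size 5.
Total: 2 components.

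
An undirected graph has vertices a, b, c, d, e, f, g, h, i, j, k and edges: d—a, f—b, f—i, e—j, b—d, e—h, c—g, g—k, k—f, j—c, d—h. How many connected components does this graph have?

Starting from a we can reach a, b, c, d, e, f, g, h, i, j, k. That is one component of size 11.
Total: 1 component.

1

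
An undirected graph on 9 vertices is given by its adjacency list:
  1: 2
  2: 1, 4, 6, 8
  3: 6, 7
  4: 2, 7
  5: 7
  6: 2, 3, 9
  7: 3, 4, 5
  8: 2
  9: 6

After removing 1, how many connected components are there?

1

With 1 gone, the remaining components are: {2, 3, 4, 5, 6, 7, 8, 9}.
That is 1 component.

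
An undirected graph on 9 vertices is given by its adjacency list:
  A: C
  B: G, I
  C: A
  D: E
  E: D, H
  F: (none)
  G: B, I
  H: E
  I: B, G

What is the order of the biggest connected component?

3

F is isolated — a component by itself.
Starting from A we can reach A, C. That is one component of size 2.
Starting from D we can reach D, E, H. That is one component of size 3.
Starting from B we can reach B, G, I. That is one component of size 3.
The largest has 3 vertices.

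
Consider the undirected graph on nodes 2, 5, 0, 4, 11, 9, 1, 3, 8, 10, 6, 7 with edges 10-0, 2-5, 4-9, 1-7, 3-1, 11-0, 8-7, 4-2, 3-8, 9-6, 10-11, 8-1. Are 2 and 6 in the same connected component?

Yes

From 2 we can reach 2, 4, 5, 6, 9, which includes 6.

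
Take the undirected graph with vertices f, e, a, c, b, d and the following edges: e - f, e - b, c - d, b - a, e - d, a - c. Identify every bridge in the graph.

e-f

The edges on the cycle e-b-a-c-d-e are not bridges since each lies on that cycle.
But removing e - f disconnects e from f — this is a bridge.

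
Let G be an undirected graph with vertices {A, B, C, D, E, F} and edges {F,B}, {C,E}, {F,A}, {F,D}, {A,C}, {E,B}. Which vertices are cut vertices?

Removing F increases the component count from 1 to 2, so F is a cut vertex.
By contrast removing D leaves 1 component; it is not a cut vertex. No other vertex is a cut vertex either.

F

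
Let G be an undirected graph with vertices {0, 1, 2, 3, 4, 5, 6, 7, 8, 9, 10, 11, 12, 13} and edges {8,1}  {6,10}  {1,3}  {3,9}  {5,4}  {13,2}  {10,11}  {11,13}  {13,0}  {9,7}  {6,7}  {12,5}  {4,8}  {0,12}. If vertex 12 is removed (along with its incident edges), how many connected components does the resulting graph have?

With 12 gone, the remaining components are: {0, 1, 2, 3, 4, 5, 6, 7, 8, 9, 10, 11, 13}.
That is 1 component.

1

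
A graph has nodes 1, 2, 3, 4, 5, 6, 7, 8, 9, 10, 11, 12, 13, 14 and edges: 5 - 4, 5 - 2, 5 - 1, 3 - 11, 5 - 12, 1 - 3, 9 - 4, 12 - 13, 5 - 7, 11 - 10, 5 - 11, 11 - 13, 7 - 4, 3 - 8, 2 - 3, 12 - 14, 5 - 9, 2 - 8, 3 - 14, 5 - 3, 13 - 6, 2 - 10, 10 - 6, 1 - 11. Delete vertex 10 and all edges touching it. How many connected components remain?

With 10 gone, the remaining components are: {1, 2, 3, 4, 5, 6, 7, 8, 9, 11, 12, 13, 14}.
That is 1 component.

1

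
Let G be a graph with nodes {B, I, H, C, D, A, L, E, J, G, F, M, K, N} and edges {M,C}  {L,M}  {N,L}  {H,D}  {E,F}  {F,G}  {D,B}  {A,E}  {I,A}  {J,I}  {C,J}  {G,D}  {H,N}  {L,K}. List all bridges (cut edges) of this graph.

The edges on the cycle H-N-L-M-C-J-I-A-E-F-G-D-H are not bridges since each lies on that cycle.
But removing L - K disconnects L from K; removing D - B disconnects D from B — these are bridges.

B-D, K-L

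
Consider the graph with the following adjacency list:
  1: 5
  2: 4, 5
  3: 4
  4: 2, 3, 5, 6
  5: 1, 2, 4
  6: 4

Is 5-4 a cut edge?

No

After removing 5-4, the path 5-2-4 still connects them, so the edge is not a bridge.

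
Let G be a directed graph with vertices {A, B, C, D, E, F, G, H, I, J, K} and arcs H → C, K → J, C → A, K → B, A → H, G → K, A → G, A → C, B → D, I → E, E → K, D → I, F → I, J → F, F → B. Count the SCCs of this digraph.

{B, D, E, F, I, J, K} are all mutually reachable — one SCC of size 7.
{A, C, H} are all mutually reachable — one SCC of size 3.
{G} is an SCC by itself.
That gives 3 strongly connected components.

3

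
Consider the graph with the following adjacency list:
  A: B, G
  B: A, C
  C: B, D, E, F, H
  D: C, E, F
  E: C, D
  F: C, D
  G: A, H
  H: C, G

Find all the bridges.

The edges on the cycle C-F-D-C are not bridges since each lies on that cycle.
Every edge lies on some cycle, so there are no bridges.

none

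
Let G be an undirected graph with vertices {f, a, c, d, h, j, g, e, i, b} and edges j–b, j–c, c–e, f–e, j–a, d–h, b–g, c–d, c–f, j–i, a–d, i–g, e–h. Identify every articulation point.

j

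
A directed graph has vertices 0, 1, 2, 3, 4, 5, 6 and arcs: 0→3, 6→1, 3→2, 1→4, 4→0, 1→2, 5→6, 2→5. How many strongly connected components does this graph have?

1

{0, 1, 2, 3, 4, 5, 6} are all mutually reachable — one SCC of size 7.
That gives 1 strongly connected component.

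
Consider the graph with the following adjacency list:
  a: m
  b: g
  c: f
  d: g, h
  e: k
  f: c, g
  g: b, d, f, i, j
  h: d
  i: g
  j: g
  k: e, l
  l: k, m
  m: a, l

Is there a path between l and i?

The component containing l is {a, e, k, l, m}, and i is not in it.

No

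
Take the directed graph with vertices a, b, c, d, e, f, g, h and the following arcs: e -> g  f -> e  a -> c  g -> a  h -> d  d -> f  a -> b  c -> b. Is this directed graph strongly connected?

There is no directed path from f to h, so the graph is not strongly connected.

No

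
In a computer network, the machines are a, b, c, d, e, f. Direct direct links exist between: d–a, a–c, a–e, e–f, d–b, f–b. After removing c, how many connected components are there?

1

With c gone, the remaining components are: {a, b, d, e, f}.
That is 1 component.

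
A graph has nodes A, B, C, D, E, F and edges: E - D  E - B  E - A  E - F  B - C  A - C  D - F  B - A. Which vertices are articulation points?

Removing E increases the component count from 1 to 2, so E is a cut vertex.
By contrast removing C leaves 1 component; it is not a cut vertex. No other vertex is a cut vertex either.

E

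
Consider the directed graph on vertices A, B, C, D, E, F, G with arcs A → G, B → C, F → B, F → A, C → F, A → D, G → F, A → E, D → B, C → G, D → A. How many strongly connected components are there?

{A, B, C, D, F, G} are all mutually reachable — one SCC of size 6.
{E} is an SCC by itself.
That gives 2 strongly connected components.

2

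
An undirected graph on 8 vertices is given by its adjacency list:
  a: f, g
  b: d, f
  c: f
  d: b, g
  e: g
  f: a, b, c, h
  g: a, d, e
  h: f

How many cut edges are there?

3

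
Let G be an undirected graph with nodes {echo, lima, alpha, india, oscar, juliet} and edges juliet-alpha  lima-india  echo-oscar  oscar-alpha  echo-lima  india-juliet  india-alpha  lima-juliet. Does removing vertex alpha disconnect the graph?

No

Deleting alpha leaves 1 component (was 1) (its neighbors india, oscar, juliet remain connected to each other), so alpha is not a cut vertex.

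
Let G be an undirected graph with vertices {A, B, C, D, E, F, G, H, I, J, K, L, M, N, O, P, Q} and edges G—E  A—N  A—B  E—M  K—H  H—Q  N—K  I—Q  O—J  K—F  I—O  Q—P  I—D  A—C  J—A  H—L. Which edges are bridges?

The edges on the cycle I-O-J-A-N-K-H-Q-I are not bridges since each lies on that cycle.
But removing L—H disconnects L from H; removing P—Q disconnects P from Q; removing F—K disconnects F from K; removing C—A disconnects C from A — these are bridges.
In total 8 edges are bridges.

A-B, A-C, D-I, E-G, E-M, F-K, H-L, P-Q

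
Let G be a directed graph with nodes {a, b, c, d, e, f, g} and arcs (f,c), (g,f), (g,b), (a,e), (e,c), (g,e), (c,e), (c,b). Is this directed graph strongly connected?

No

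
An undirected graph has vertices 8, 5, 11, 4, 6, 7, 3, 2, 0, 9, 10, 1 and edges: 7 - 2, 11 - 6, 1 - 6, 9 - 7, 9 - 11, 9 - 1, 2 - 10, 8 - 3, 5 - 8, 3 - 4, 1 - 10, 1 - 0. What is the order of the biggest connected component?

Starting from 3 we can reach 3, 4, 5, 8. That is one component of size 4.
Starting from 0 we can reach 0, 1, 2, 6, 7, 9, 10, 11. That is one component of size 8.
The largest has 8 vertices.

8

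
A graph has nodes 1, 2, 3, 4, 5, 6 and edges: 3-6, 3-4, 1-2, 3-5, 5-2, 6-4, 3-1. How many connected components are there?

1

Starting from 1 we can reach 1, 2, 3, 4, 5, 6. That is one component of size 6.
Total: 1 component.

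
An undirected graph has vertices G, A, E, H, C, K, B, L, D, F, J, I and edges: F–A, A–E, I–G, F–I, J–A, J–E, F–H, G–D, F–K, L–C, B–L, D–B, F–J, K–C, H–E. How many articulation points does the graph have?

Removing F increases the component count from 1 to 2, so F is a cut vertex.
By contrast removing G leaves 1 component; it is not a cut vertex. No other vertex is a cut vertex either.

1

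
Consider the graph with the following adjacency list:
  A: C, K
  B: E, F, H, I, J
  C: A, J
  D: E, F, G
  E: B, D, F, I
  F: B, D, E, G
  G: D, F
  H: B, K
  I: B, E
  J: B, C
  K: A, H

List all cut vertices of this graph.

B

Removing B increases the component count from 1 to 2, so B is a cut vertex.
By contrast removing F leaves 1 component; it is not a cut vertex. No other vertex is a cut vertex either.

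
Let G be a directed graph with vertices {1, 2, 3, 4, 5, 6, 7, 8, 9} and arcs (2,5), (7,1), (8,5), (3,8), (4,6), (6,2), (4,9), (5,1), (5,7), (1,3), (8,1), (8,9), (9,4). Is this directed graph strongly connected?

Yes

From 8 we can reach every vertex (1, 2, 3, 4, 5, 6, 7, 8, 9), and every vertex can reach 8 (1, 2, 3, 4, 5, 6, 7, 8, 9). So the whole graph is one strongly connected component.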